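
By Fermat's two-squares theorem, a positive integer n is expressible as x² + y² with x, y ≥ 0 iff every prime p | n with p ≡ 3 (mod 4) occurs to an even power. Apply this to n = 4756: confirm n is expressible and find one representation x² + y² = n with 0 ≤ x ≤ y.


Step 1: Factor n = 4756 = 2^2 · 29 · 41.
Step 2: Check the mod-4 condition on each prime factor: 2 = 2 (special); 29 ≡ 1 (mod 4), exponent 1; 41 ≡ 1 (mod 4), exponent 1.
All primes ≡ 3 (mod 4) appear to even exponent (or don't appear), so by the two-squares theorem n IS expressible as a sum of two squares.
Step 3: Build a representation. Group n = k² · m with k = 2 and m = 29 · 41 = 1189 (a product of primes ≡ 1 (mod 4)); a representation of m scales to one of n via (k·x)² + (k·y)² = k²(x² + y²). Each prime p ≡ 1 (mod 4) is itself a sum of two squares; find a² by testing p − a² for a perfect square:
  29: 29 − 1² = 28, 29 − 2² = 25 = 5² ⇒ 29 = 2² + 5².
  41: 41 − 1² = 40, 41 − 2² = 37, 41 − 3² = 32, 41 − 4² = 25 = 5² ⇒ 41 = 4² + 5².
  Combine using the Brahmagupta–Fibonacci identity (a² + b²)(c² + d²) = (ac − bd)² + (ad + bc)² = (ac + bd)² + (ad − bc)²:
  29 · 41 = 1189: from (2² + 5²)(4² + 5²), take (2·4 − 5·5, 2·5 + 5·4) = (8 − 25, 10 + 20) = (-17, 30); dropping signs (only squares matter) gives (17, 30); check 17² + 30² = 289 + 900 = 1189 ✓.
  Scale by k = 2: (2·17, 2·30) = (34, 60).
Step 4: Order so x ≤ y and verify: 34² + 60² = 1156 + 3600 = 4756 = n. ✓

n = 4756 = 34² + 60² (one valid representation with x ≤ y).


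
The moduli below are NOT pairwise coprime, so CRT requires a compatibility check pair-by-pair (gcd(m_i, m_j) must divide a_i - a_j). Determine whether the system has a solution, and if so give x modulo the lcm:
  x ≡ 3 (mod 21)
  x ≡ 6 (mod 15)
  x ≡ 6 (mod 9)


Moduli 21, 15, 9 are not pairwise coprime, so CRT works modulo lcm(m_i) when all pairwise compatibility conditions hold.
Pairwise compatibility: gcd(m_i, m_j) must divide a_i - a_j for every pair.
Merge one congruence at a time:
  Start: x ≡ 3 (mod 21).
  Combine with x ≡ 6 (mod 15): gcd(21, 15) = 3; 6 - 3 = 3, which IS divisible by 3, so compatible.
    Write x = 3 + 21·t and substitute into x ≡ 6 (mod 15): 21·t ≡ 6 − 3 = 3 (mod 15).
    Divide the congruence (and modulus) by g = 3: 7·t ≡ 1 (mod 5).
    Reduce coefficients mod 5: 2·t ≡ 1 (mod 5).
    The inverse of 2 mod 5 is 3 (since 2·3 = 6 = 1·5 + 1), so t ≡ 3·1 = 3 ≡ 3 (mod 5).
    Then x = 3 + 21·3 = 66, valid modulo lcm(21, 15) = 105: x ≡ 66 (mod 105).
  Combine with x ≡ 6 (mod 9): gcd(105, 9) = 3; 6 - 66 = -60, which IS divisible by 3, so compatible.
    Write x = 66 + 105·t and substitute into x ≡ 6 (mod 9): 105·t ≡ 6 − 66 = -60 (mod 9).
    Divide the congruence (and modulus) by g = 3: 35·t ≡ -20 (mod 3).
    Reduce coefficients mod 3: 2·t ≡ 1 (mod 3).
    The inverse of 2 mod 3 is 2 (since 2·2 = 4 = 1·3 + 1), so t ≡ 2·1 = 2 ≡ 2 (mod 3).
    Then x = 66 + 105·2 = 276, valid modulo lcm(105, 9) = 315: x ≡ 276 (mod 315).
Verify: 276 mod 21 = 3, 276 mod 15 = 6, 276 mod 9 = 6.

x ≡ 276 (mod 315).


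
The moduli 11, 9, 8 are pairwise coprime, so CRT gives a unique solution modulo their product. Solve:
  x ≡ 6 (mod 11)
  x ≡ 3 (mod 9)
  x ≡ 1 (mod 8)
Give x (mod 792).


Moduli 11, 9, 8 are pairwise coprime; by CRT there is a unique solution modulo M = 11 · 9 · 8 = 792.
Solve pairwise, accumulating the modulus:
  Start with x ≡ 6 (mod 11).
  Combine with x ≡ 3 (mod 9): since gcd(11, 9) = 1, we get a unique residue mod 99.
    Write x = 6 + 11·t and substitute into x ≡ 3 (mod 9): 11·t ≡ 3 − 6 = -3 (mod 9).
    Reduce coefficients mod 9: 2·t ≡ 6 (mod 9).
    The inverse of 2 mod 9 is 5 (since 2·5 = 10 = 1·9 + 1), so t ≡ 5·6 = 30 ≡ 3 (mod 9).
    Then x = 6 + 11·3 = 39, valid modulo lcm(11, 9) = 99: x ≡ 39 (mod 99).
  Combine with x ≡ 1 (mod 8): since gcd(99, 8) = 1, we get a unique residue mod 792.
    Write x = 39 + 99·t and substitute into x ≡ 1 (mod 8): 99·t ≡ 1 − 39 = -38 (mod 8).
    Reduce coefficients mod 8: 3·t ≡ 2 (mod 8).
    The inverse of 3 mod 8 is 3 (since 3·3 = 9 = 1·8 + 1), so t ≡ 3·2 = 6 ≡ 6 (mod 8).
    Then x = 39 + 99·6 = 633, valid modulo lcm(99, 8) = 792: x ≡ 633 (mod 792).
Verify: 633 mod 11 = 6 ✓, 633 mod 9 = 3 ✓, 633 mod 8 = 1 ✓.

x ≡ 633 (mod 792).


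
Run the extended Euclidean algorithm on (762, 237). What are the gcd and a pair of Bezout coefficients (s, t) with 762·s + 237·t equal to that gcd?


Euclidean algorithm on (762, 237) — divide until remainder is 0:
  762 = 3 · 237 + 51
  237 = 4 · 51 + 33
  51 = 1 · 33 + 18
  33 = 1 · 18 + 15
  18 = 1 · 15 + 3
  15 = 5 · 3 + 0
gcd(762, 237) = 3.
Track Bezout coefficients alongside the remainders: start with r₀ = 762 = a·1 + b·0 (s = 1, t = 0) and r₁ = 237 = a·0 + b·1 (s = 0, t = 1); each new remainder r_{k+1} = r_{k-1} − q_k·r_k inherits s_{k+1} = s_{k-1} − q_k·s_k, t_{k+1} = t_{k-1} − q_k·t_k, so r_k = a·s_k + b·t_k at every step:
  q = 3: r = 51, s = 1 − 3·0 = 1, t = 0 − 3·1 = -3  (check: 762·1 + 237·(-3) = 51)
  q = 4: r = 33, s = 0 − 4·1 = -4, t = 1 − 4·(-3) = 13  (check: 762·(-4) + 237·13 = 33)
  q = 1: r = 18, s = 1 − 1·(-4) = 5, t = -3 − 1·13 = -16  (check: 762·5 + 237·(-16) = 18)
  q = 1: r = 15, s = -4 − 1·5 = -9, t = 13 − 1·(-16) = 29  (check: 762·(-9) + 237·29 = 15)
  q = 1: r = 3, s = 5 − 1·(-9) = 14, t = -16 − 1·29 = -45  (check: 762·14 + 237·(-45) = 3)
The row with r = 3 (the gcd) gives the Bezout coefficients s = 14, t = -45.
Result: 762 · (14) + 237 · (-45) = 3.

gcd(762, 237) = 3; s = 14, t = -45 (check: 762·14 + 237·(-45) = 3).


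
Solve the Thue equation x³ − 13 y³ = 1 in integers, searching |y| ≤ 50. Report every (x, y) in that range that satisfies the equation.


The equation is x³ - 13y³ = 1. For fixed y, x³ = 13·y³ + 1, so a solution requires the RHS to be a perfect cube.
Strategy: iterate y from -50 to 50, compute RHS = 13·y³ + 1, and check whether it is a (positive or negative) perfect cube.
Check small values of y:
  y = 0: RHS = 1 = (1)³ ⇒ x = 1 works.
  y = 1: RHS = 14 is not a perfect cube.
  y = -1: RHS = -12 is not a perfect cube.
  y = 2: RHS = 105 is not a perfect cube.
  y = -2: RHS = -103 is not a perfect cube.
  y = 3: RHS = 352 is not a perfect cube.
  y = -3: RHS = -350 is not a perfect cube.
Continuing the search up to |y| = 50 finds no further solutions beyond those listed.
Collected solutions: (1, 0).

Solutions (with |y| ≤ 50): (1, 0).


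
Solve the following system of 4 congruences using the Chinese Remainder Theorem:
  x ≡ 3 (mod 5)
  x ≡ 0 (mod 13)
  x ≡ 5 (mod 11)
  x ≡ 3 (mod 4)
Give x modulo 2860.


Product of moduli M = 5 · 13 · 11 · 4 = 2860.
Merge one congruence at a time:
  Start: x ≡ 3 (mod 5).
  Combine with x ≡ 0 (mod 13); new modulus lcm = 65.
    Write x = 3 + 5·t and substitute into x ≡ 0 (mod 13): 5·t ≡ 0 − 3 = -3 (mod 13).
    Reduce coefficients mod 13: 5·t ≡ 10 (mod 13).
    The inverse of 5 mod 13 is 8 (since 5·8 = 40 = 3·13 + 1), so t ≡ 8·10 = 80 ≡ 2 (mod 13).
    Then x = 3 + 5·2 = 13, valid modulo lcm(5, 13) = 65: x ≡ 13 (mod 65).
  Combine with x ≡ 5 (mod 11); new modulus lcm = 715.
    Write x = 13 + 65·t and substitute into x ≡ 5 (mod 11): 65·t ≡ 5 − 13 = -8 (mod 11).
    Reduce coefficients mod 11: 10·t ≡ 3 (mod 11).
    The inverse of 10 mod 11 is 10 (since 10·10 = 100 = 9·11 + 1), so t ≡ 10·3 = 30 ≡ 8 (mod 11).
    Then x = 13 + 65·8 = 533, valid modulo lcm(65, 11) = 715: x ≡ 533 (mod 715).
  Combine with x ≡ 3 (mod 4); new modulus lcm = 2860.
    Write x = 533 + 715·t and substitute into x ≡ 3 (mod 4): 715·t ≡ 3 − 533 = -530 (mod 4).
    Reduce coefficients mod 4: 3·t ≡ 2 (mod 4).
    The inverse of 3 mod 4 is 3 (since 3·3 = 9 = 2·4 + 1), so t ≡ 3·2 = 6 ≡ 2 (mod 4).
    Then x = 533 + 715·2 = 1963, valid modulo lcm(715, 4) = 2860: x ≡ 1963 (mod 2860).
Verify against each original: 1963 mod 5 = 3, 1963 mod 13 = 0, 1963 mod 11 = 5, 1963 mod 4 = 3.

x ≡ 1963 (mod 2860).


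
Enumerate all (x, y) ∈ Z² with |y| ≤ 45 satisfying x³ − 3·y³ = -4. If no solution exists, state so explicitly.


The equation is x³ - 3y³ = -4. For fixed y, x³ = 3·y³ − 4, so a solution requires the RHS to be a perfect cube.
Strategy: iterate y from -45 to 45, compute RHS = 3·y³ − 4, and check whether it is a (positive or negative) perfect cube.
Check small values of y:
  y = 0: RHS = -4 is not a perfect cube.
  y = 1: RHS = -1 = (-1)³ ⇒ x = -1 works.
  y = -1: RHS = -7 is not a perfect cube.
  y = 2: RHS = 20 is not a perfect cube.
  y = -2: RHS = -28 is not a perfect cube.
  y = 3: RHS = 77 is not a perfect cube.
  y = -3: RHS = -85 is not a perfect cube.
Continuing the search up to |y| = 45 finds no further solutions beyond those listed.
Collected solutions: (-1, 1).

Solutions (with |y| ≤ 45): (-1, 1).


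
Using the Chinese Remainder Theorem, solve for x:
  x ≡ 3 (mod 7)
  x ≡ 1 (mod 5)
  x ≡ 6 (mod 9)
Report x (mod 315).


Moduli 7, 5, 9 are pairwise coprime; by CRT there is a unique solution modulo M = 7 · 5 · 9 = 315.
Solve pairwise, accumulating the modulus:
  Start with x ≡ 3 (mod 7).
  Combine with x ≡ 1 (mod 5): since gcd(7, 5) = 1, we get a unique residue mod 35.
    Write x = 3 + 7·t and substitute into x ≡ 1 (mod 5): 7·t ≡ 1 − 3 = -2 (mod 5).
    Reduce coefficients mod 5: 2·t ≡ 3 (mod 5).
    The inverse of 2 mod 5 is 3 (since 2·3 = 6 = 1·5 + 1), so t ≡ 3·3 = 9 ≡ 4 (mod 5).
    Then x = 3 + 7·4 = 31, valid modulo lcm(7, 5) = 35: x ≡ 31 (mod 35).
  Combine with x ≡ 6 (mod 9): since gcd(35, 9) = 1, we get a unique residue mod 315.
    Write x = 31 + 35·t and substitute into x ≡ 6 (mod 9): 35·t ≡ 6 − 31 = -25 (mod 9).
    Reduce coefficients mod 9: 8·t ≡ 2 (mod 9).
    The inverse of 8 mod 9 is 8 (since 8·8 = 64 = 7·9 + 1), so t ≡ 8·2 = 16 ≡ 7 (mod 9).
    Then x = 31 + 35·7 = 276, valid modulo lcm(35, 9) = 315: x ≡ 276 (mod 315).
Verify: 276 mod 7 = 3 ✓, 276 mod 5 = 1 ✓, 276 mod 9 = 6 ✓.

x ≡ 276 (mod 315).


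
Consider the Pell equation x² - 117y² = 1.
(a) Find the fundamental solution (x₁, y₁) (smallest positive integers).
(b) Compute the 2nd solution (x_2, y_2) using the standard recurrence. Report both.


Step 1: Find the fundamental solution (x₁, y₁) of x² - 117y² = 1.
  Expand √117 as a continued fraction. a₀ = ⌊√117⌋ = 10; iterate m_{k+1} = d_k·a_k − m_k, d_{k+1} = (117 − m_{k+1}²)/d_k, a_{k+1} = ⌊(a₀ + m_{k+1})/d_{k+1}⌋ (starting m₀ = 0, d₀ = 1), with convergents p_k = a_k·p_{k-1} + p_{k-2}, q_k = a_k·q_{k-1} + q_{k-2} (p₋₁ = 1, q₋₁ = 0):
  k = 0: a₀ = 10; p₀/q₀ = 10/1; p₀² − 117·q₀² = 100 − 117 = -17.
  k = 1: m = 10, d = 17, a = ⌊(10 + 10)/17⌋ = 1; p/q = (1·10 + 1)/(1·1 + 0) = 11/1; p² − 117·q² = 121 − 117 = 4.
  k = 2: m = 7, d = 4, a = ⌊(10 + 7)/4⌋ = 4; p/q = (4·11 + 10)/(4·1 + 1) = 54/5; p² − 117·q² = 2916 − 2925 = -9.
  k = 3: m = 9, d = 9, a = ⌊(10 + 9)/9⌋ = 2; p/q = (2·54 + 11)/(2·5 + 1) = 119/11; p² − 117·q² = 14161 − 14157 = 4.
  k = 4: m = 9, d = 4, a = ⌊(10 + 9)/4⌋ = 4; p/q = (4·119 + 54)/(4·11 + 5) = 530/49; p² − 117·q² = 280900 − 280917 = -17.
  k = 5: m = 7, d = 17, a = ⌊(10 + 7)/17⌋ = 1; p/q = (1·530 + 119)/(1·49 + 11) = 649/60; p² − 117·q² = 421201 − 421200 = 1.
  The first convergent with p² − 117·q² = 1 gives the fundamental solution (x₁, y₁) = (649, 60).
Step 2: Apply the recurrence (x_{n+1}, y_{n+1}) = (x₁x_n + 117y₁y_n, x₁y_n + y₁x_n) repeatedly.
  From (x_1, y_1) = (649, 60): x_2 = 649·649 + 117·60·60 = 842401; y_2 = 649·60 + 60·649 = 77880.
Step 3: Verify x_2² - 117·y_2² = 709639444801 - 709639444800 = 1 (should be 1). ✓

(x_1, y_1) = (649, 60); (x_2, y_2) = (842401, 77880).


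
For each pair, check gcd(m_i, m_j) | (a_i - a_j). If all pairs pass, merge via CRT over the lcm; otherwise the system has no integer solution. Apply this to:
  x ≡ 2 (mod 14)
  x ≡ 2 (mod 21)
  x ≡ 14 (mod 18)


Moduli 14, 21, 18 are not pairwise coprime, so CRT works modulo lcm(m_i) when all pairwise compatibility conditions hold.
Pairwise compatibility: gcd(m_i, m_j) must divide a_i - a_j for every pair.
Merge one congruence at a time:
  Start: x ≡ 2 (mod 14).
  Combine with x ≡ 2 (mod 21): gcd(14, 21) = 7; 2 - 2 = 0, which IS divisible by 7, so compatible.
    Write x = 2 + 14·t and substitute into x ≡ 2 (mod 21): 14·t ≡ 2 − 2 = 0 (mod 21).
    Divide the congruence (and modulus) by g = 7: 2·t ≡ 0 (mod 3).
    The inverse of 2 mod 3 is 2 (since 2·2 = 4 = 1·3 + 1), so t ≡ 2·0 = 0 ≡ 0 (mod 3).
    Then x = 2 + 14·0 = 2, valid modulo lcm(14, 21) = 42: x ≡ 2 (mod 42).
  Combine with x ≡ 14 (mod 18): gcd(42, 18) = 6; 14 - 2 = 12, which IS divisible by 6, so compatible.
    Write x = 2 + 42·t and substitute into x ≡ 14 (mod 18): 42·t ≡ 14 − 2 = 12 (mod 18).
    Divide the congruence (and modulus) by g = 6: 7·t ≡ 2 (mod 3).
    Reduce coefficients mod 3: 1·t ≡ 2 (mod 3).
    So t ≡ 2 (mod 3).
    Then x = 2 + 42·2 = 86, valid modulo lcm(42, 18) = 126: x ≡ 86 (mod 126).
Verify: 86 mod 14 = 2, 86 mod 21 = 2, 86 mod 18 = 14.

x ≡ 86 (mod 126).


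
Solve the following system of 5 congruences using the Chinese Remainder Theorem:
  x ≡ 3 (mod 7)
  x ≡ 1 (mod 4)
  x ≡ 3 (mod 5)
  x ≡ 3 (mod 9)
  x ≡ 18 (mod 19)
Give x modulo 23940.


Product of moduli M = 7 · 4 · 5 · 9 · 19 = 23940.
Merge one congruence at a time:
  Start: x ≡ 3 (mod 7).
  Combine with x ≡ 1 (mod 4); new modulus lcm = 28.
    Write x = 3 + 7·t and substitute into x ≡ 1 (mod 4): 7·t ≡ 1 − 3 = -2 (mod 4).
    Reduce coefficients mod 4: 3·t ≡ 2 (mod 4).
    The inverse of 3 mod 4 is 3 (since 3·3 = 9 = 2·4 + 1), so t ≡ 3·2 = 6 ≡ 2 (mod 4).
    Then x = 3 + 7·2 = 17, valid modulo lcm(7, 4) = 28: x ≡ 17 (mod 28).
  Combine with x ≡ 3 (mod 5); new modulus lcm = 140.
    Write x = 17 + 28·t and substitute into x ≡ 3 (mod 5): 28·t ≡ 3 − 17 = -14 (mod 5).
    Reduce coefficients mod 5: 3·t ≡ 1 (mod 5).
    The inverse of 3 mod 5 is 2 (since 3·2 = 6 = 1·5 + 1), so t ≡ 2·1 = 2 ≡ 2 (mod 5).
    Then x = 17 + 28·2 = 73, valid modulo lcm(28, 5) = 140: x ≡ 73 (mod 140).
  Combine with x ≡ 3 (mod 9); new modulus lcm = 1260.
    Write x = 73 + 140·t and substitute into x ≡ 3 (mod 9): 140·t ≡ 3 − 73 = -70 (mod 9).
    Reduce coefficients mod 9: 5·t ≡ 2 (mod 9).
    The inverse of 5 mod 9 is 2 (since 5·2 = 10 = 1·9 + 1), so t ≡ 2·2 = 4 ≡ 4 (mod 9).
    Then x = 73 + 140·4 = 633, valid modulo lcm(140, 9) = 1260: x ≡ 633 (mod 1260).
  Combine with x ≡ 18 (mod 19); new modulus lcm = 23940.
    Write x = 633 + 1260·t and substitute into x ≡ 18 (mod 19): 1260·t ≡ 18 − 633 = -615 (mod 19).
    Reduce coefficients mod 19: 6·t ≡ 12 (mod 19).
    The inverse of 6 mod 19 is 16 (since 6·16 = 96 = 5·19 + 1), so t ≡ 16·12 = 192 ≡ 2 (mod 19).
    Then x = 633 + 1260·2 = 3153, valid modulo lcm(1260, 19) = 23940: x ≡ 3153 (mod 23940).
Verify against each original: 3153 mod 7 = 3, 3153 mod 4 = 1, 3153 mod 5 = 3, 3153 mod 9 = 3, 3153 mod 19 = 18.

x ≡ 3153 (mod 23940).


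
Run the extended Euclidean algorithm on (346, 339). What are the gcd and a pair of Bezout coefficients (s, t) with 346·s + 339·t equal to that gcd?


Euclidean algorithm on (346, 339) — divide until remainder is 0:
  346 = 1 · 339 + 7
  339 = 48 · 7 + 3
  7 = 2 · 3 + 1
  3 = 3 · 1 + 0
gcd(346, 339) = 1.
Track Bezout coefficients alongside the remainders: start with r₀ = 346 = a·1 + b·0 (s = 1, t = 0) and r₁ = 339 = a·0 + b·1 (s = 0, t = 1); each new remainder r_{k+1} = r_{k-1} − q_k·r_k inherits s_{k+1} = s_{k-1} − q_k·s_k, t_{k+1} = t_{k-1} − q_k·t_k, so r_k = a·s_k + b·t_k at every step:
  q = 1: r = 7, s = 1 − 1·0 = 1, t = 0 − 1·1 = -1  (check: 346·1 + 339·(-1) = 7)
  q = 48: r = 3, s = 0 − 48·1 = -48, t = 1 − 48·(-1) = 49  (check: 346·(-48) + 339·49 = 3)
  q = 2: r = 1, s = 1 − 2·(-48) = 97, t = -1 − 2·49 = -99  (check: 346·97 + 339·(-99) = 1)
The row with r = 1 (the gcd) gives the Bezout coefficients s = 97, t = -99.
Result: 346 · (97) + 339 · (-99) = 1.

gcd(346, 339) = 1; s = 97, t = -99 (check: 346·97 + 339·(-99) = 1).


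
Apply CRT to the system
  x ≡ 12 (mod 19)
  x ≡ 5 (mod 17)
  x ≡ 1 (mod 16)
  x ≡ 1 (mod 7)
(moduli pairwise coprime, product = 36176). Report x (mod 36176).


Product of moduli M = 19 · 17 · 16 · 7 = 36176.
Merge one congruence at a time:
  Start: x ≡ 12 (mod 19).
  Combine with x ≡ 5 (mod 17); new modulus lcm = 323.
    Write x = 12 + 19·t and substitute into x ≡ 5 (mod 17): 19·t ≡ 5 − 12 = -7 (mod 17).
    Reduce coefficients mod 17: 2·t ≡ 10 (mod 17).
    The inverse of 2 mod 17 is 9 (since 2·9 = 18 = 1·17 + 1), so t ≡ 9·10 = 90 ≡ 5 (mod 17).
    Then x = 12 + 19·5 = 107, valid modulo lcm(19, 17) = 323: x ≡ 107 (mod 323).
  Combine with x ≡ 1 (mod 16); new modulus lcm = 5168.
    Write x = 107 + 323·t and substitute into x ≡ 1 (mod 16): 323·t ≡ 1 − 107 = -106 (mod 16).
    Reduce coefficients mod 16: 3·t ≡ 6 (mod 16).
    The inverse of 3 mod 16 is 11 (since 3·11 = 33 = 2·16 + 1), so t ≡ 11·6 = 66 ≡ 2 (mod 16).
    Then x = 107 + 323·2 = 753, valid modulo lcm(323, 16) = 5168: x ≡ 753 (mod 5168).
  Combine with x ≡ 1 (mod 7); new modulus lcm = 36176.
    Write x = 753 + 5168·t and substitute into x ≡ 1 (mod 7): 5168·t ≡ 1 − 753 = -752 (mod 7).
    Reduce coefficients mod 7: 2·t ≡ 4 (mod 7).
    The inverse of 2 mod 7 is 4 (since 2·4 = 8 = 1·7 + 1), so t ≡ 4·4 = 16 ≡ 2 (mod 7).
    Then x = 753 + 5168·2 = 11089, valid modulo lcm(5168, 7) = 36176: x ≡ 11089 (mod 36176).
Verify against each original: 11089 mod 19 = 12, 11089 mod 17 = 5, 11089 mod 16 = 1, 11089 mod 7 = 1.

x ≡ 11089 (mod 36176).


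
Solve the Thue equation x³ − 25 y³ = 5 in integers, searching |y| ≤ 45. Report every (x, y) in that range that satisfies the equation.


The equation is x³ - 25y³ = 5. For fixed y, x³ = 25·y³ + 5, so a solution requires the RHS to be a perfect cube.
Strategy: iterate y from -45 to 45, compute RHS = 25·y³ + 5, and check whether it is a (positive or negative) perfect cube.
Check small values of y:
  y = 0: RHS = 5 is not a perfect cube.
  y = 1: RHS = 30 is not a perfect cube.
  y = -1: RHS = -20 is not a perfect cube.
  y = 2: RHS = 205 is not a perfect cube.
  y = -2: RHS = -195 is not a perfect cube.
  y = 3: RHS = 680 is not a perfect cube.
  y = -3: RHS = -670 is not a perfect cube.
Continuing the search up to |y| = 45 finds no solutions either.
No (x, y) in the scanned range satisfies the equation.

No integer solutions with |y| ≤ 45.


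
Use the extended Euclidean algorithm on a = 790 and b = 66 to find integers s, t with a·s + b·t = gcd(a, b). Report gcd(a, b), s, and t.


Euclidean algorithm on (790, 66) — divide until remainder is 0:
  790 = 11 · 66 + 64
  66 = 1 · 64 + 2
  64 = 32 · 2 + 0
gcd(790, 66) = 2.
Track Bezout coefficients alongside the remainders: start with r₀ = 790 = a·1 + b·0 (s = 1, t = 0) and r₁ = 66 = a·0 + b·1 (s = 0, t = 1); each new remainder r_{k+1} = r_{k-1} − q_k·r_k inherits s_{k+1} = s_{k-1} − q_k·s_k, t_{k+1} = t_{k-1} − q_k·t_k, so r_k = a·s_k + b·t_k at every step:
  q = 11: r = 64, s = 1 − 11·0 = 1, t = 0 − 11·1 = -11  (check: 790·1 + 66·(-11) = 64)
  q = 1: r = 2, s = 0 − 1·1 = -1, t = 1 − 1·(-11) = 12  (check: 790·(-1) + 66·12 = 2)
The row with r = 2 (the gcd) gives the Bezout coefficients s = -1, t = 12.
Result: 790 · (-1) + 66 · (12) = 2.

gcd(790, 66) = 2; s = -1, t = 12 (check: 790·(-1) + 66·12 = 2).


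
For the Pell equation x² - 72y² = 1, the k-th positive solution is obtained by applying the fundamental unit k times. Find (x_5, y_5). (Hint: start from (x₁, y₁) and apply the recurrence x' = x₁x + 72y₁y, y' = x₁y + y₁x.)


Step 1: Find the fundamental solution (x₁, y₁) of x² - 72y² = 1.
  Expand √72 as a continued fraction. a₀ = ⌊√72⌋ = 8; iterate m_{k+1} = d_k·a_k − m_k, d_{k+1} = (72 − m_{k+1}²)/d_k, a_{k+1} = ⌊(a₀ + m_{k+1})/d_{k+1}⌋ (starting m₀ = 0, d₀ = 1), with convergents p_k = a_k·p_{k-1} + p_{k-2}, q_k = a_k·q_{k-1} + q_{k-2} (p₋₁ = 1, q₋₁ = 0):
  k = 0: a₀ = 8; p₀/q₀ = 8/1; p₀² − 72·q₀² = 64 − 72 = -8.
  k = 1: m = 8, d = 8, a = ⌊(8 + 8)/8⌋ = 2; p/q = (2·8 + 1)/(2·1 + 0) = 17/2; p² − 72·q² = 289 − 288 = 1.
  The first convergent with p² − 72·q² = 1 gives the fundamental solution (x₁, y₁) = (17, 2).
Step 2: Apply the recurrence (x_{n+1}, y_{n+1}) = (x₁x_n + 72y₁y_n, x₁y_n + y₁x_n) repeatedly.
  From (x_1, y_1) = (17, 2): x_2 = 17·17 + 72·2·2 = 577; y_2 = 17·2 + 2·17 = 68.
  From (x_2, y_2) = (577, 68): x_3 = 17·577 + 72·2·68 = 19601; y_3 = 17·68 + 2·577 = 2310.
  From (x_3, y_3) = (19601, 2310): x_4 = 17·19601 + 72·2·2310 = 665857; y_4 = 17·2310 + 2·19601 = 78472.
  From (x_4, y_4) = (665857, 78472): x_5 = 17·665857 + 72·2·78472 = 22619537; y_5 = 17·78472 + 2·665857 = 2665738.
Step 3: Verify x_5² - 72·y_5² = 511643454094369 - 511643454094368 = 1 (should be 1). ✓

(x_1, y_1) = (17, 2); (x_5, y_5) = (22619537, 2665738).


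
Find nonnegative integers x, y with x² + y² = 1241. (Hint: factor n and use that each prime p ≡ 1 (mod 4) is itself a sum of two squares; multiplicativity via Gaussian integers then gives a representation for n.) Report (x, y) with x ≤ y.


Step 1: Factor n = 1241 = 17 · 73.
Step 2: Check the mod-4 condition on each prime factor: 17 ≡ 1 (mod 4), exponent 1; 73 ≡ 1 (mod 4), exponent 1.
All primes ≡ 3 (mod 4) appear to even exponent (or don't appear), so by the two-squares theorem n IS expressible as a sum of two squares.
Step 3: Build a representation. Here n = 17 · 73 is a product of primes ≡ 1 (mod 4). Each prime p ≡ 1 (mod 4) is itself a sum of two squares; find a² by testing p − a² for a perfect square:
  17: 17 − 1² = 16 = 4² ⇒ 17 = 1² + 4².
  73: 73 − 1² = 72, 73 − 2² = 69, 73 − 3² = 64 = 8² ⇒ 73 = 3² + 8².
  Combine using the Brahmagupta–Fibonacci identity (a² + b²)(c² + d²) = (ac − bd)² + (ad + bc)² = (ac + bd)² + (ad − bc)²:
  17 · 73 = 1241: from (1² + 4²)(3² + 8²), take (1·3 − 4·8, 1·8 + 4·3) = (3 − 32, 8 + 12) = (-29, 20); dropping signs (only squares matter) gives (29, 20); check 29² + 20² = 841 + 400 = 1241 ✓.
Step 4: Order so x ≤ y and verify: 20² + 29² = 400 + 841 = 1241 = n. ✓

n = 1241 = 20² + 29² (one valid representation with x ≤ y).


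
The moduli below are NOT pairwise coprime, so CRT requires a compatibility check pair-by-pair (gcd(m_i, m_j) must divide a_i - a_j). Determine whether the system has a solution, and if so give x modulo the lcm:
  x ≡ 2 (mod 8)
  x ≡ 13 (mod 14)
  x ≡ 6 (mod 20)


Moduli 8, 14, 20 are not pairwise coprime, so CRT works modulo lcm(m_i) when all pairwise compatibility conditions hold.
Pairwise compatibility: gcd(m_i, m_j) must divide a_i - a_j for every pair.
Merge one congruence at a time:
  Start: x ≡ 2 (mod 8).
  Combine with x ≡ 13 (mod 14): gcd(8, 14) = 2, and 13 - 2 = 11 is NOT divisible by 2.
    ⇒ system is inconsistent (no integer solution).

No solution (the system is inconsistent).


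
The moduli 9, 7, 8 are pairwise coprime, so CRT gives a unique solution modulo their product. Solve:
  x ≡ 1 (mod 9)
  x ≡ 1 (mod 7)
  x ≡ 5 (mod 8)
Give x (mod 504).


Moduli 9, 7, 8 are pairwise coprime; by CRT there is a unique solution modulo M = 9 · 7 · 8 = 504.
Solve pairwise, accumulating the modulus:
  Start with x ≡ 1 (mod 9).
  Combine with x ≡ 1 (mod 7): since gcd(9, 7) = 1, we get a unique residue mod 63.
    Write x = 1 + 9·t and substitute into x ≡ 1 (mod 7): 9·t ≡ 1 − 1 = 0 (mod 7).
    Reduce coefficients mod 7: 2·t ≡ 0 (mod 7).
    The inverse of 2 mod 7 is 4 (since 2·4 = 8 = 1·7 + 1), so t ≡ 4·0 = 0 ≡ 0 (mod 7).
    Then x = 1 + 9·0 = 1, valid modulo lcm(9, 7) = 63: x ≡ 1 (mod 63).
  Combine with x ≡ 5 (mod 8): since gcd(63, 8) = 1, we get a unique residue mod 504.
    Write x = 1 + 63·t and substitute into x ≡ 5 (mod 8): 63·t ≡ 5 − 1 = 4 (mod 8).
    Reduce coefficients mod 8: 7·t ≡ 4 (mod 8).
    The inverse of 7 mod 8 is 7 (since 7·7 = 49 = 6·8 + 1), so t ≡ 7·4 = 28 ≡ 4 (mod 8).
    Then x = 1 + 63·4 = 253, valid modulo lcm(63, 8) = 504: x ≡ 253 (mod 504).
Verify: 253 mod 9 = 1 ✓, 253 mod 7 = 1 ✓, 253 mod 8 = 5 ✓.

x ≡ 253 (mod 504).


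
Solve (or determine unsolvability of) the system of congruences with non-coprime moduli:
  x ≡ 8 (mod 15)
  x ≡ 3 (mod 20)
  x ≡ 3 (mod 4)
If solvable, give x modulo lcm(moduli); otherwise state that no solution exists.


Moduli 15, 20, 4 are not pairwise coprime, so CRT works modulo lcm(m_i) when all pairwise compatibility conditions hold.
Pairwise compatibility: gcd(m_i, m_j) must divide a_i - a_j for every pair.
Merge one congruence at a time:
  Start: x ≡ 8 (mod 15).
  Combine with x ≡ 3 (mod 20): gcd(15, 20) = 5; 3 - 8 = -5, which IS divisible by 5, so compatible.
    Write x = 8 + 15·t and substitute into x ≡ 3 (mod 20): 15·t ≡ 3 − 8 = -5 (mod 20).
    Divide the congruence (and modulus) by g = 5: 3·t ≡ -1 (mod 4).
    Reduce coefficients mod 4: 3·t ≡ 3 (mod 4).
    The inverse of 3 mod 4 is 3 (since 3·3 = 9 = 2·4 + 1), so t ≡ 3·3 = 9 ≡ 1 (mod 4).
    Then x = 8 + 15·1 = 23, valid modulo lcm(15, 20) = 60: x ≡ 23 (mod 60).
  Combine with x ≡ 3 (mod 4): gcd(60, 4) = 4; 3 - 23 = -20, which IS divisible by 4, so compatible.
    Write x = 23 + 60·t and substitute into x ≡ 3 (mod 4): 60·t ≡ 3 − 23 = -20 (mod 4).
    Divide the congruence (and modulus) by g = 4: 15·t ≡ -5 (mod 1).
    Modulo 1 every t works; take t = 0.
    Then x = 23 + 60·0 = 23, valid modulo lcm(60, 4) = 60: x ≡ 23 (mod 60).
Verify: 23 mod 15 = 8, 23 mod 20 = 3, 23 mod 4 = 3.

x ≡ 23 (mod 60).


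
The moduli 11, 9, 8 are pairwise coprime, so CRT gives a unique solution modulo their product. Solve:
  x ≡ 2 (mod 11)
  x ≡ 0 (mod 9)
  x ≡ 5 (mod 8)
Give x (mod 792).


Moduli 11, 9, 8 are pairwise coprime; by CRT there is a unique solution modulo M = 11 · 9 · 8 = 792.
Solve pairwise, accumulating the modulus:
  Start with x ≡ 2 (mod 11).
  Combine with x ≡ 0 (mod 9): since gcd(11, 9) = 1, we get a unique residue mod 99.
    Write x = 2 + 11·t and substitute into x ≡ 0 (mod 9): 11·t ≡ 0 − 2 = -2 (mod 9).
    Reduce coefficients mod 9: 2·t ≡ 7 (mod 9).
    The inverse of 2 mod 9 is 5 (since 2·5 = 10 = 1·9 + 1), so t ≡ 5·7 = 35 ≡ 8 (mod 9).
    Then x = 2 + 11·8 = 90, valid modulo lcm(11, 9) = 99: x ≡ 90 (mod 99).
  Combine with x ≡ 5 (mod 8): since gcd(99, 8) = 1, we get a unique residue mod 792.
    Write x = 90 + 99·t and substitute into x ≡ 5 (mod 8): 99·t ≡ 5 − 90 = -85 (mod 8).
    Reduce coefficients mod 8: 3·t ≡ 3 (mod 8).
    The inverse of 3 mod 8 is 3 (since 3·3 = 9 = 1·8 + 1), so t ≡ 3·3 = 9 ≡ 1 (mod 8).
    Then x = 90 + 99·1 = 189, valid modulo lcm(99, 8) = 792: x ≡ 189 (mod 792).
Verify: 189 mod 11 = 2 ✓, 189 mod 9 = 0 ✓, 189 mod 8 = 5 ✓.

x ≡ 189 (mod 792).


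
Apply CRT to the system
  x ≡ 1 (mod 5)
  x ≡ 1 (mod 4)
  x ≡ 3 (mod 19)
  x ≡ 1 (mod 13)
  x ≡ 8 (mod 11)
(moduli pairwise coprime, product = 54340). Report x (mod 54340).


Product of moduli M = 5 · 4 · 19 · 13 · 11 = 54340.
Merge one congruence at a time:
  Start: x ≡ 1 (mod 5).
  Combine with x ≡ 1 (mod 4); new modulus lcm = 20.
    Write x = 1 + 5·t and substitute into x ≡ 1 (mod 4): 5·t ≡ 1 − 1 = 0 (mod 4).
    Reduce coefficients mod 4: 1·t ≡ 0 (mod 4).
    So t ≡ 0 (mod 4).
    Then x = 1 + 5·0 = 1, valid modulo lcm(5, 4) = 20: x ≡ 1 (mod 20).
  Combine with x ≡ 3 (mod 19); new modulus lcm = 380.
    Write x = 1 + 20·t and substitute into x ≡ 3 (mod 19): 20·t ≡ 3 − 1 = 2 (mod 19).
    Reduce coefficients mod 19: 1·t ≡ 2 (mod 19).
    So t ≡ 2 (mod 19).
    Then x = 1 + 20·2 = 41, valid modulo lcm(20, 19) = 380: x ≡ 41 (mod 380).
  Combine with x ≡ 1 (mod 13); new modulus lcm = 4940.
    Write x = 41 + 380·t and substitute into x ≡ 1 (mod 13): 380·t ≡ 1 − 41 = -40 (mod 13).
    Reduce coefficients mod 13: 3·t ≡ 12 (mod 13).
    The inverse of 3 mod 13 is 9 (since 3·9 = 27 = 2·13 + 1), so t ≡ 9·12 = 108 ≡ 4 (mod 13).
    Then x = 41 + 380·4 = 1561, valid modulo lcm(380, 13) = 4940: x ≡ 1561 (mod 4940).
  Combine with x ≡ 8 (mod 11); new modulus lcm = 54340.
    Write x = 1561 + 4940·t and substitute into x ≡ 8 (mod 11): 4940·t ≡ 8 − 1561 = -1553 (mod 11).
    Reduce coefficients mod 11: 1·t ≡ 9 (mod 11).
    So t ≡ 9 (mod 11).
    Then x = 1561 + 4940·9 = 46021, valid modulo lcm(4940, 11) = 54340: x ≡ 46021 (mod 54340).
Verify against each original: 46021 mod 5 = 1, 46021 mod 4 = 1, 46021 mod 19 = 3, 46021 mod 13 = 1, 46021 mod 11 = 8.

x ≡ 46021 (mod 54340).


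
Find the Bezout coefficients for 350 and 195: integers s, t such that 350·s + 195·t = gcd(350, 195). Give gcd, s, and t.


Euclidean algorithm on (350, 195) — divide until remainder is 0:
  350 = 1 · 195 + 155
  195 = 1 · 155 + 40
  155 = 3 · 40 + 35
  40 = 1 · 35 + 5
  35 = 7 · 5 + 0
gcd(350, 195) = 5.
Track Bezout coefficients alongside the remainders: start with r₀ = 350 = a·1 + b·0 (s = 1, t = 0) and r₁ = 195 = a·0 + b·1 (s = 0, t = 1); each new remainder r_{k+1} = r_{k-1} − q_k·r_k inherits s_{k+1} = s_{k-1} − q_k·s_k, t_{k+1} = t_{k-1} − q_k·t_k, so r_k = a·s_k + b·t_k at every step:
  q = 1: r = 155, s = 1 − 1·0 = 1, t = 0 − 1·1 = -1  (check: 350·1 + 195·(-1) = 155)
  q = 1: r = 40, s = 0 − 1·1 = -1, t = 1 − 1·(-1) = 2  (check: 350·(-1) + 195·2 = 40)
  q = 3: r = 35, s = 1 − 3·(-1) = 4, t = -1 − 3·2 = -7  (check: 350·4 + 195·(-7) = 35)
  q = 1: r = 5, s = -1 − 1·4 = -5, t = 2 − 1·(-7) = 9  (check: 350·(-5) + 195·9 = 5)
The row with r = 5 (the gcd) gives the Bezout coefficients s = -5, t = 9.
Result: 350 · (-5) + 195 · (9) = 5.

gcd(350, 195) = 5; s = -5, t = 9 (check: 350·(-5) + 195·9 = 5).


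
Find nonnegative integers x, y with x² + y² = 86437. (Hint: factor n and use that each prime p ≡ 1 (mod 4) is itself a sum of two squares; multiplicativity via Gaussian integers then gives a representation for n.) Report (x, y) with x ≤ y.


Step 1: Factor n = 86437 = 13 · 61 · 109.
Step 2: Check the mod-4 condition on each prime factor: 13 ≡ 1 (mod 4), exponent 1; 61 ≡ 1 (mod 4), exponent 1; 109 ≡ 1 (mod 4), exponent 1.
All primes ≡ 3 (mod 4) appear to even exponent (or don't appear), so by the two-squares theorem n IS expressible as a sum of two squares.
Step 3: Build a representation. Here n = 13 · 61 · 109 is a product of primes ≡ 1 (mod 4). Each prime p ≡ 1 (mod 4) is itself a sum of two squares; find a² by testing p − a² for a perfect square:
  13: 13 − 1² = 12, 13 − 2² = 9 = 3² ⇒ 13 = 2² + 3².
  61: 61 − 1² = 60, 61 − 2² = 57, 61 − 3² = 52, 61 − 4² = 45, 61 − 5² = 36 = 6² ⇒ 61 = 5² + 6².
  109: 109 − 1² = 108, 109 − 2² = 105, 109 − 3² = 100 = 10² ⇒ 109 = 3² + 10².
  Combine using the Brahmagupta–Fibonacci identity (a² + b²)(c² + d²) = (ac − bd)² + (ad + bc)² = (ac + bd)² + (ad − bc)²:
  13 · 61 = 793: from (2² + 3²)(5² + 6²), take (2·5 − 3·6, 2·6 + 3·5) = (10 − 18, 12 + 15) = (-8, 27); dropping signs (only squares matter) gives (8, 27); check 8² + 27² = 64 + 729 = 793 ✓.
  793 · 109 = 86437: from (8² + 27²)(3² + 10²), take (8·3 − 27·10, 8·10 + 27·3) = (24 − 270, 80 + 81) = (-246, 161); dropping signs (only squares matter) gives (246, 161); check 246² + 161² = 60516 + 25921 = 86437 ✓.
Step 4: Order so x ≤ y and verify: 161² + 246² = 25921 + 60516 = 86437 = n. ✓

n = 86437 = 161² + 246² (one valid representation with x ≤ y).


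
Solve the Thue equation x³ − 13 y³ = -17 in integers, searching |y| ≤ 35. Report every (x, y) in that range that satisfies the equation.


The equation is x³ - 13y³ = -17. For fixed y, x³ = 13·y³ − 17, so a solution requires the RHS to be a perfect cube.
Strategy: iterate y from -35 to 35, compute RHS = 13·y³ − 17, and check whether it is a (positive or negative) perfect cube.
Check small values of y:
  y = 0: RHS = -17 is not a perfect cube.
  y = 1: RHS = -4 is not a perfect cube.
  y = -1: RHS = -30 is not a perfect cube.
  y = 2: RHS = 87 is not a perfect cube.
  y = -2: RHS = -121 is not a perfect cube.
  y = 3: RHS = 334 is not a perfect cube.
  y = -3: RHS = -368 is not a perfect cube.
Continuing the search up to |y| = 35 finds no solutions either.
No (x, y) in the scanned range satisfies the equation.

No integer solutions with |y| ≤ 35.


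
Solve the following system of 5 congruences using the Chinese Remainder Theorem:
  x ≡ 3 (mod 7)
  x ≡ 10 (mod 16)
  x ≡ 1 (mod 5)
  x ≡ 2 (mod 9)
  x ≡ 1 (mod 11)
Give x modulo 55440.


Product of moduli M = 7 · 16 · 5 · 9 · 11 = 55440.
Merge one congruence at a time:
  Start: x ≡ 3 (mod 7).
  Combine with x ≡ 10 (mod 16); new modulus lcm = 112.
    Write x = 3 + 7·t and substitute into x ≡ 10 (mod 16): 7·t ≡ 10 − 3 = 7 (mod 16).
    The inverse of 7 mod 16 is 7 (since 7·7 = 49 = 3·16 + 1), so t ≡ 7·7 = 49 ≡ 1 (mod 16).
    Then x = 3 + 7·1 = 10, valid modulo lcm(7, 16) = 112: x ≡ 10 (mod 112).
  Combine with x ≡ 1 (mod 5); new modulus lcm = 560.
    Write x = 10 + 112·t and substitute into x ≡ 1 (mod 5): 112·t ≡ 1 − 10 = -9 (mod 5).
    Reduce coefficients mod 5: 2·t ≡ 1 (mod 5).
    The inverse of 2 mod 5 is 3 (since 2·3 = 6 = 1·5 + 1), so t ≡ 3·1 = 3 ≡ 3 (mod 5).
    Then x = 10 + 112·3 = 346, valid modulo lcm(112, 5) = 560: x ≡ 346 (mod 560).
  Combine with x ≡ 2 (mod 9); new modulus lcm = 5040.
    Write x = 346 + 560·t and substitute into x ≡ 2 (mod 9): 560·t ≡ 2 − 346 = -344 (mod 9).
    Reduce coefficients mod 9: 2·t ≡ 7 (mod 9).
    The inverse of 2 mod 9 is 5 (since 2·5 = 10 = 1·9 + 1), so t ≡ 5·7 = 35 ≡ 8 (mod 9).
    Then x = 346 + 560·8 = 4826, valid modulo lcm(560, 9) = 5040: x ≡ 4826 (mod 5040).
  Combine with x ≡ 1 (mod 11); new modulus lcm = 55440.
    Write x = 4826 + 5040·t and substitute into x ≡ 1 (mod 11): 5040·t ≡ 1 − 4826 = -4825 (mod 11).
    Reduce coefficients mod 11: 2·t ≡ 4 (mod 11).
    The inverse of 2 mod 11 is 6 (since 2·6 = 12 = 1·11 + 1), so t ≡ 6·4 = 24 ≡ 2 (mod 11).
    Then x = 4826 + 5040·2 = 14906, valid modulo lcm(5040, 11) = 55440: x ≡ 14906 (mod 55440).
Verify against each original: 14906 mod 7 = 3, 14906 mod 16 = 10, 14906 mod 5 = 1, 14906 mod 9 = 2, 14906 mod 11 = 1.

x ≡ 14906 (mod 55440).


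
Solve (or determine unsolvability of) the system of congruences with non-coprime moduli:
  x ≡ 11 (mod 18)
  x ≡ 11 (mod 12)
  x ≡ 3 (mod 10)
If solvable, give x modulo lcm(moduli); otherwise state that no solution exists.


Moduli 18, 12, 10 are not pairwise coprime, so CRT works modulo lcm(m_i) when all pairwise compatibility conditions hold.
Pairwise compatibility: gcd(m_i, m_j) must divide a_i - a_j for every pair.
Merge one congruence at a time:
  Start: x ≡ 11 (mod 18).
  Combine with x ≡ 11 (mod 12): gcd(18, 12) = 6; 11 - 11 = 0, which IS divisible by 6, so compatible.
    Write x = 11 + 18·t and substitute into x ≡ 11 (mod 12): 18·t ≡ 11 − 11 = 0 (mod 12).
    Divide the congruence (and modulus) by g = 6: 3·t ≡ 0 (mod 2).
    Reduce coefficients mod 2: 1·t ≡ 0 (mod 2).
    So t ≡ 0 (mod 2).
    Then x = 11 + 18·0 = 11, valid modulo lcm(18, 12) = 36: x ≡ 11 (mod 36).
  Combine with x ≡ 3 (mod 10): gcd(36, 10) = 2; 3 - 11 = -8, which IS divisible by 2, so compatible.
    Write x = 11 + 36·t and substitute into x ≡ 3 (mod 10): 36·t ≡ 3 − 11 = -8 (mod 10).
    Divide the congruence (and modulus) by g = 2: 18·t ≡ -4 (mod 5).
    Reduce coefficients mod 5: 3·t ≡ 1 (mod 5).
    The inverse of 3 mod 5 is 2 (since 3·2 = 6 = 1·5 + 1), so t ≡ 2·1 = 2 ≡ 2 (mod 5).
    Then x = 11 + 36·2 = 83, valid modulo lcm(36, 10) = 180: x ≡ 83 (mod 180).
Verify: 83 mod 18 = 11, 83 mod 12 = 11, 83 mod 10 = 3.

x ≡ 83 (mod 180).


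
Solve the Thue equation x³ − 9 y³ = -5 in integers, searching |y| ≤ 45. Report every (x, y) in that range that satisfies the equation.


The equation is x³ - 9y³ = -5. For fixed y, x³ = 9·y³ − 5, so a solution requires the RHS to be a perfect cube.
Strategy: iterate y from -45 to 45, compute RHS = 9·y³ − 5, and check whether it is a (positive or negative) perfect cube.
Check small values of y:
  y = 0: RHS = -5 is not a perfect cube.
  y = 1: RHS = 4 is not a perfect cube.
  y = -1: RHS = -14 is not a perfect cube.
  y = 2: RHS = 67 is not a perfect cube.
  y = -2: RHS = -77 is not a perfect cube.
  y = 3: RHS = 238 is not a perfect cube.
  y = -3: RHS = -248 is not a perfect cube.
Continuing the search up to |y| = 45 finds no solutions either.
No (x, y) in the scanned range satisfies the equation.

No integer solutions with |y| ≤ 45.


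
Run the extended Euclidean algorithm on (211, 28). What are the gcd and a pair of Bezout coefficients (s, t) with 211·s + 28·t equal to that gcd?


Euclidean algorithm on (211, 28) — divide until remainder is 0:
  211 = 7 · 28 + 15
  28 = 1 · 15 + 13
  15 = 1 · 13 + 2
  13 = 6 · 2 + 1
  2 = 2 · 1 + 0
gcd(211, 28) = 1.
Track Bezout coefficients alongside the remainders: start with r₀ = 211 = a·1 + b·0 (s = 1, t = 0) and r₁ = 28 = a·0 + b·1 (s = 0, t = 1); each new remainder r_{k+1} = r_{k-1} − q_k·r_k inherits s_{k+1} = s_{k-1} − q_k·s_k, t_{k+1} = t_{k-1} − q_k·t_k, so r_k = a·s_k + b·t_k at every step:
  q = 7: r = 15, s = 1 − 7·0 = 1, t = 0 − 7·1 = -7  (check: 211·1 + 28·(-7) = 15)
  q = 1: r = 13, s = 0 − 1·1 = -1, t = 1 − 1·(-7) = 8  (check: 211·(-1) + 28·8 = 13)
  q = 1: r = 2, s = 1 − 1·(-1) = 2, t = -7 − 1·8 = -15  (check: 211·2 + 28·(-15) = 2)
  q = 6: r = 1, s = -1 − 6·2 = -13, t = 8 − 6·(-15) = 98  (check: 211·(-13) + 28·98 = 1)
The row with r = 1 (the gcd) gives the Bezout coefficients s = -13, t = 98.
Result: 211 · (-13) + 28 · (98) = 1.

gcd(211, 28) = 1; s = -13, t = 98 (check: 211·(-13) + 28·98 = 1).


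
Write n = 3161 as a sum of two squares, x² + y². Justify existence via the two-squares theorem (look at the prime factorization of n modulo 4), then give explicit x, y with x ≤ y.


Step 1: Factor n = 3161 = 29 · 109.
Step 2: Check the mod-4 condition on each prime factor: 29 ≡ 1 (mod 4), exponent 1; 109 ≡ 1 (mod 4), exponent 1.
All primes ≡ 3 (mod 4) appear to even exponent (or don't appear), so by the two-squares theorem n IS expressible as a sum of two squares.
Step 3: Build a representation. Here n = 29 · 109 is a product of primes ≡ 1 (mod 4). Each prime p ≡ 1 (mod 4) is itself a sum of two squares; find a² by testing p − a² for a perfect square:
  29: 29 − 1² = 28, 29 − 2² = 25 = 5² ⇒ 29 = 2² + 5².
  109: 109 − 1² = 108, 109 − 2² = 105, 109 − 3² = 100 = 10² ⇒ 109 = 3² + 10².
  Combine using the Brahmagupta–Fibonacci identity (a² + b²)(c² + d²) = (ac − bd)² + (ad + bc)² = (ac + bd)² + (ad − bc)²:
  29 · 109 = 3161: from (2² + 5²)(3² + 10²), take (2·3 − 5·10, 2·10 + 5·3) = (6 − 50, 20 + 15) = (-44, 35); dropping signs (only squares matter) gives (44, 35); check 44² + 35² = 1936 + 1225 = 3161 ✓.
Step 4: Order so x ≤ y and verify: 35² + 44² = 1225 + 1936 = 3161 = n. ✓

n = 3161 = 35² + 44² (one valid representation with x ≤ y).


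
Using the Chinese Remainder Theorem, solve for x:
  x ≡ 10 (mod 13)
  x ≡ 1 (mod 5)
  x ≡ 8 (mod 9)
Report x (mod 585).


Moduli 13, 5, 9 are pairwise coprime; by CRT there is a unique solution modulo M = 13 · 5 · 9 = 585.
Solve pairwise, accumulating the modulus:
  Start with x ≡ 10 (mod 13).
  Combine with x ≡ 1 (mod 5): since gcd(13, 5) = 1, we get a unique residue mod 65.
    Write x = 10 + 13·t and substitute into x ≡ 1 (mod 5): 13·t ≡ 1 − 10 = -9 (mod 5).
    Reduce coefficients mod 5: 3·t ≡ 1 (mod 5).
    The inverse of 3 mod 5 is 2 (since 3·2 = 6 = 1·5 + 1), so t ≡ 2·1 = 2 ≡ 2 (mod 5).
    Then x = 10 + 13·2 = 36, valid modulo lcm(13, 5) = 65: x ≡ 36 (mod 65).
  Combine with x ≡ 8 (mod 9): since gcd(65, 9) = 1, we get a unique residue mod 585.
    Write x = 36 + 65·t and substitute into x ≡ 8 (mod 9): 65·t ≡ 8 − 36 = -28 (mod 9).
    Reduce coefficients mod 9: 2·t ≡ 8 (mod 9).
    The inverse of 2 mod 9 is 5 (since 2·5 = 10 = 1·9 + 1), so t ≡ 5·8 = 40 ≡ 4 (mod 9).
    Then x = 36 + 65·4 = 296, valid modulo lcm(65, 9) = 585: x ≡ 296 (mod 585).
Verify: 296 mod 13 = 10 ✓, 296 mod 5 = 1 ✓, 296 mod 9 = 8 ✓.

x ≡ 296 (mod 585).
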